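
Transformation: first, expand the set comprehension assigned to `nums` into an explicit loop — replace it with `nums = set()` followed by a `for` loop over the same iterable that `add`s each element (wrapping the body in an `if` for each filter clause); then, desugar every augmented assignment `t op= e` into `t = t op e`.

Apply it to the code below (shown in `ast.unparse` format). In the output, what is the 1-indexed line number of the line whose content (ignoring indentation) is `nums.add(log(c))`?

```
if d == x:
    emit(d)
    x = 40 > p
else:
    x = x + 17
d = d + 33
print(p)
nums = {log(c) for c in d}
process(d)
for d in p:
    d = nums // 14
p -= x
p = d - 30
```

Transformed code:
if d == x:
    emit(d)
    x = 40 > p
else:
    x = x + 17
d = d + 33
print(p)
nums = set()
for c in d:
    nums.add(log(c))
process(d)
for d in p:
    d = nums // 14
p = p - x
p = d - 30

10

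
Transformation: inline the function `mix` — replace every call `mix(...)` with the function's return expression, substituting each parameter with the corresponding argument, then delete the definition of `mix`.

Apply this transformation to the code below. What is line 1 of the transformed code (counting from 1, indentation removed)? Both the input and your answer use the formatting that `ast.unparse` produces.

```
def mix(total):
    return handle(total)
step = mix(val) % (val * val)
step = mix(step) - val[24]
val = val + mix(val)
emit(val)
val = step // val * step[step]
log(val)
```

step = handle(val) % (val * val)

Transformed code:
step = handle(val) % (val * val)
step = handle(step) - val[24]
val = val + handle(val)
emit(val)
val = step // val * step[step]
log(val)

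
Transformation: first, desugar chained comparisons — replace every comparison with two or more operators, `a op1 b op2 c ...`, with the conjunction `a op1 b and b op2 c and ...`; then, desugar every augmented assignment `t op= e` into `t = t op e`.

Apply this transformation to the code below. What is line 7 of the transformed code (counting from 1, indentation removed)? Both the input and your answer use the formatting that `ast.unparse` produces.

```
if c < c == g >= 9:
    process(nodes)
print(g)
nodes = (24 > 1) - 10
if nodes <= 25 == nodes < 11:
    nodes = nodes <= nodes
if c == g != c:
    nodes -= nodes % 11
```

if c == g and g != c:

Transformed code:
if c < c and c == g and (g >= 9):
    process(nodes)
print(g)
nodes = (24 > 1) - 10
if nodes <= 25 and 25 == nodes and (nodes < 11):
    nodes = nodes <= nodes
if c == g and g != c:
    nodes = nodes - nodes % 11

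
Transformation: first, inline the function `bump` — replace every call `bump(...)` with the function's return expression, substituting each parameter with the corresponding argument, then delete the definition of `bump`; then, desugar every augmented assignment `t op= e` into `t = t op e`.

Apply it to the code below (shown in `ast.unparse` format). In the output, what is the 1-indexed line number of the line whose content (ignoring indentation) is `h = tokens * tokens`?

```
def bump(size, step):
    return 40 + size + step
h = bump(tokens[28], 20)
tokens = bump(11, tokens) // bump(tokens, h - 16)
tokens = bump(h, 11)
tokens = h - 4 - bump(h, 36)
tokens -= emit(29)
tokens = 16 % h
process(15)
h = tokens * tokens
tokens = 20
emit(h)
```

8

Transformed code:
h = 40 + tokens[28] + 20
tokens = (40 + 11 + tokens) // (40 + tokens + (h - 16))
tokens = 40 + h + 11
tokens = h - 4 - (40 + h + 36)
tokens = tokens - emit(29)
tokens = 16 % h
process(15)
h = tokens * tokens
tokens = 20
emit(h)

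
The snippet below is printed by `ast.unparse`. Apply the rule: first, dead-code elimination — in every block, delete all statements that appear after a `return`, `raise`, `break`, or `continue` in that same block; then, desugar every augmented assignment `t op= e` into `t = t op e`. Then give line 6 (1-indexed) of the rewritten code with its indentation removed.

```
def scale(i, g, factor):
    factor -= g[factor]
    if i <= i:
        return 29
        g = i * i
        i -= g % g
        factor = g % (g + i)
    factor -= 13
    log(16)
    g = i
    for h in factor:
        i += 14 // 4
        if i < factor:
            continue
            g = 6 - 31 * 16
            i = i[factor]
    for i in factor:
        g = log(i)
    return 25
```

log(16)

Transformed code:
def scale(i, g, factor):
    factor = factor - g[factor]
    if i <= i:
        return 29
    factor = factor - 13
    log(16)
    g = i
    for h in factor:
        i = i + 14 // 4
        if i < factor:
            continue
    for i in factor:
        g = log(i)
    return 25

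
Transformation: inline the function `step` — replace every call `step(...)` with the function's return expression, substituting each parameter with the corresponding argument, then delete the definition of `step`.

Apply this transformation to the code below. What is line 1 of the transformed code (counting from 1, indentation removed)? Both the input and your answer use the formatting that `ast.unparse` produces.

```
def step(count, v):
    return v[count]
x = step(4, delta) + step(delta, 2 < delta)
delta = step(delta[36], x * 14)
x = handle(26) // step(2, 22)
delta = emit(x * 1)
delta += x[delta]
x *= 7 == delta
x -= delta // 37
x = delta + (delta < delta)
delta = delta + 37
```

x = delta[4] + (2 < delta)[delta]

Transformed code:
x = delta[4] + (2 < delta)[delta]
delta = (x * 14)[delta[36]]
x = handle(26) // 22[2]
delta = emit(x * 1)
delta += x[delta]
x *= 7 == delta
x -= delta // 37
x = delta + (delta < delta)
delta = delta + 37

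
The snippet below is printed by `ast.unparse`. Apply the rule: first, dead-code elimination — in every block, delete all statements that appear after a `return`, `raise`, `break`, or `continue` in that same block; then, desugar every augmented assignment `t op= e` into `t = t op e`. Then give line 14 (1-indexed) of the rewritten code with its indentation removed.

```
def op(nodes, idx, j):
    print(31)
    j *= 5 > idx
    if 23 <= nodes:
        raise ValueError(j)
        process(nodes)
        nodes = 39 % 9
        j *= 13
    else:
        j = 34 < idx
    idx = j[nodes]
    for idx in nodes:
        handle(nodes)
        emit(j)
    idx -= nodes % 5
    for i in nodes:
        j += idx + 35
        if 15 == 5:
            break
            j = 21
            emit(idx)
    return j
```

j = j + (idx + 35)

Transformed code:
def op(nodes, idx, j):
    print(31)
    j = j * (5 > idx)
    if 23 <= nodes:
        raise ValueError(j)
    else:
        j = 34 < idx
    idx = j[nodes]
    for idx in nodes:
        handle(nodes)
        emit(j)
    idx = idx - nodes % 5
    for i in nodes:
        j = j + (idx + 35)
        if 15 == 5:
            break
    return j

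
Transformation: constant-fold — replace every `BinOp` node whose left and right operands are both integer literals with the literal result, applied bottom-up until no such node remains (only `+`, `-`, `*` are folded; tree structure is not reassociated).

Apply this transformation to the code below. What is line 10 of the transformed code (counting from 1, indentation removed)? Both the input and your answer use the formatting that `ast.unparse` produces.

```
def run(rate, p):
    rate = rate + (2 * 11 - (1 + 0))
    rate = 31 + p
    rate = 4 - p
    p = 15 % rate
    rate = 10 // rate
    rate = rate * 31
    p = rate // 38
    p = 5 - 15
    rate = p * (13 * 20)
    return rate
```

rate = p * 260

Transformed code:
def run(rate, p):
    rate = rate + 21
    rate = 31 + p
    rate = 4 - p
    p = 15 % rate
    rate = 10 // rate
    rate = rate * 31
    p = rate // 38
    p = -10
    rate = p * 260
    return rate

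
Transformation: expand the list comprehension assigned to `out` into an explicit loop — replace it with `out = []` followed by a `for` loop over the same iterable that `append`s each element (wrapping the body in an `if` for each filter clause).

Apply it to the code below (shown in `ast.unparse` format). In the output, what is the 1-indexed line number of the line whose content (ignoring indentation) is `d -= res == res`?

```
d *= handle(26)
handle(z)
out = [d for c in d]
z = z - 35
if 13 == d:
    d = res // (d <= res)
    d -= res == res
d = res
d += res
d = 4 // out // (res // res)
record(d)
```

Transformed code:
d *= handle(26)
handle(z)
out = []
for c in d:
    out.append(d)
z = z - 35
if 13 == d:
    d = res // (d <= res)
    d -= res == res
d = res
d += res
d = 4 // out // (res // res)
record(d)

9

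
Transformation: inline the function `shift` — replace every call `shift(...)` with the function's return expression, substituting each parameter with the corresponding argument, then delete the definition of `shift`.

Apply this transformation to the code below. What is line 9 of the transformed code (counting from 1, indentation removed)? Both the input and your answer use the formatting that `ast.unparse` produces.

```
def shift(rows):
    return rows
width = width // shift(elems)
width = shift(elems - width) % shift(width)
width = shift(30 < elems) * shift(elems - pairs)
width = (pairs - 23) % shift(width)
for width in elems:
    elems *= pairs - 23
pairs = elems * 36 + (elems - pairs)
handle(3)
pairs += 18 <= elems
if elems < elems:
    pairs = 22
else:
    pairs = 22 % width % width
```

Transformed code:
width = width // elems
width = (elems - width) % width
width = (30 < elems) * (elems - pairs)
width = (pairs - 23) % width
for width in elems:
    elems *= pairs - 23
pairs = elems * 36 + (elems - pairs)
handle(3)
pairs += 18 <= elems
if elems < elems:
    pairs = 22
else:
    pairs = 22 % width % width

pairs += 18 <= elems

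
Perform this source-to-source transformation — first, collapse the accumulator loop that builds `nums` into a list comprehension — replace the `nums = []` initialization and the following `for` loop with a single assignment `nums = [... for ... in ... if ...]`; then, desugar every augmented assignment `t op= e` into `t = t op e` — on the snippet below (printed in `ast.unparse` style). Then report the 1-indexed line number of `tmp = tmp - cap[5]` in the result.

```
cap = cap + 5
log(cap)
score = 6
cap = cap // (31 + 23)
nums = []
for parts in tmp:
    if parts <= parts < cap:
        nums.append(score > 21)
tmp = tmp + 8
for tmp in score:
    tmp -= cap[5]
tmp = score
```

8

Transformed code:
cap = cap + 5
log(cap)
score = 6
cap = cap // (31 + 23)
nums = [score > 21 for parts in tmp if parts <= parts < cap]
tmp = tmp + 8
for tmp in score:
    tmp = tmp - cap[5]
tmp = score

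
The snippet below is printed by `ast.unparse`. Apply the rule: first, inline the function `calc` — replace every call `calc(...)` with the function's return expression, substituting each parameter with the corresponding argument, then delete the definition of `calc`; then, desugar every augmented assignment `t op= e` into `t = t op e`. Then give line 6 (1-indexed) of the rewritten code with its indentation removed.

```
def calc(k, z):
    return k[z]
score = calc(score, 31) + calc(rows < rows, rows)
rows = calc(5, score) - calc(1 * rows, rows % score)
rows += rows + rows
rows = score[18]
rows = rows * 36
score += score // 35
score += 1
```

Transformed code:
score = score[31] + (rows < rows)[rows]
rows = 5[score] - (1 * rows)[rows % score]
rows = rows + (rows + rows)
rows = score[18]
rows = rows * 36
score = score + score // 35
score = score + 1

score = score + score // 35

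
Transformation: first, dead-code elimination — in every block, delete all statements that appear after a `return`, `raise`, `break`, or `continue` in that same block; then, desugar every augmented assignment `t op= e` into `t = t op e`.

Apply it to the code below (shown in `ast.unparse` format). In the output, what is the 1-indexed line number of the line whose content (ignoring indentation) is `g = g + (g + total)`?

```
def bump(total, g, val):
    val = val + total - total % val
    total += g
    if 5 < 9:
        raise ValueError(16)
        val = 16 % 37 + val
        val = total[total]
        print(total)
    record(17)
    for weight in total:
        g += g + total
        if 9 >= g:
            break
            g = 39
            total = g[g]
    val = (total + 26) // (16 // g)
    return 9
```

8

Transformed code:
def bump(total, g, val):
    val = val + total - total % val
    total = total + g
    if 5 < 9:
        raise ValueError(16)
    record(17)
    for weight in total:
        g = g + (g + total)
        if 9 >= g:
            break
    val = (total + 26) // (16 // g)
    return 9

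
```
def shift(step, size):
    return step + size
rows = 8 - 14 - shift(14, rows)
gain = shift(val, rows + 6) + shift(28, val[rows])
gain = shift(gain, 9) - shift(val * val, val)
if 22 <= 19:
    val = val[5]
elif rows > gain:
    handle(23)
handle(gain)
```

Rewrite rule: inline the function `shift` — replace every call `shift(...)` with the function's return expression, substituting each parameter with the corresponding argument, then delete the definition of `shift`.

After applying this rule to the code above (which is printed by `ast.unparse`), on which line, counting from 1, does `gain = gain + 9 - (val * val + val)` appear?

Transformed code:
rows = 8 - 14 - (14 + rows)
gain = val + (rows + 6) + (28 + val[rows])
gain = gain + 9 - (val * val + val)
if 22 <= 19:
    val = val[5]
elif rows > gain:
    handle(23)
handle(gain)

3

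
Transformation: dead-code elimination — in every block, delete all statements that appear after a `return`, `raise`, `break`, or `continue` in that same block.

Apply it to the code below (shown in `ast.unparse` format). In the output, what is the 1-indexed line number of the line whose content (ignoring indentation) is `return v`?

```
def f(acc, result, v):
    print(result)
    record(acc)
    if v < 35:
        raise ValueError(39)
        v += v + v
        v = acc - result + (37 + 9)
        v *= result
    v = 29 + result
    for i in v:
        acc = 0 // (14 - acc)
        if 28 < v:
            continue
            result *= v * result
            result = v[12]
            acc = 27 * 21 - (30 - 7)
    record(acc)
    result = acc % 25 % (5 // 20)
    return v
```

13

Transformed code:
def f(acc, result, v):
    print(result)
    record(acc)
    if v < 35:
        raise ValueError(39)
    v = 29 + result
    for i in v:
        acc = 0 // (14 - acc)
        if 28 < v:
            continue
    record(acc)
    result = acc % 25 % (5 // 20)
    return v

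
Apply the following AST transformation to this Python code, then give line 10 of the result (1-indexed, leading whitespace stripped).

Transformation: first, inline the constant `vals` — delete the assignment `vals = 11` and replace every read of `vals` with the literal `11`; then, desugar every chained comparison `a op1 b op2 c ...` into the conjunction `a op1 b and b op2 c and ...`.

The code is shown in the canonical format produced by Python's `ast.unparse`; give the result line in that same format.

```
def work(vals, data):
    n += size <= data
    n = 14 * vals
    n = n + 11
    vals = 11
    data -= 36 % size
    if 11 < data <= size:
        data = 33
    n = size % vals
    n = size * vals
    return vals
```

Transformed code:
def work(vals, data):
    n += size <= data
    n = 14 * 11
    n = n + 11
    data -= 36 % size
    if 11 < data and data <= size:
        data = 33
    n = size % 11
    n = size * 11
    return 11

return 11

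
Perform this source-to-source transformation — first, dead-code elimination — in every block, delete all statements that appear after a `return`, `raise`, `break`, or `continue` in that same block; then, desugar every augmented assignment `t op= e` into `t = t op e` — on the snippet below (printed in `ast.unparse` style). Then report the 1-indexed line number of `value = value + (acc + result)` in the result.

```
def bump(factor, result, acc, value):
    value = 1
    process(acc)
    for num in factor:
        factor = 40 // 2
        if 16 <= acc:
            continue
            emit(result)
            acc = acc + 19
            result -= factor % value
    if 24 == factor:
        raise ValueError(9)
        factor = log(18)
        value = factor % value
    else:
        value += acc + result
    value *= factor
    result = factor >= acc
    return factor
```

Transformed code:
def bump(factor, result, acc, value):
    value = 1
    process(acc)
    for num in factor:
        factor = 40 // 2
        if 16 <= acc:
            continue
    if 24 == factor:
        raise ValueError(9)
    else:
        value = value + (acc + result)
    value = value * factor
    result = factor >= acc
    return factor

11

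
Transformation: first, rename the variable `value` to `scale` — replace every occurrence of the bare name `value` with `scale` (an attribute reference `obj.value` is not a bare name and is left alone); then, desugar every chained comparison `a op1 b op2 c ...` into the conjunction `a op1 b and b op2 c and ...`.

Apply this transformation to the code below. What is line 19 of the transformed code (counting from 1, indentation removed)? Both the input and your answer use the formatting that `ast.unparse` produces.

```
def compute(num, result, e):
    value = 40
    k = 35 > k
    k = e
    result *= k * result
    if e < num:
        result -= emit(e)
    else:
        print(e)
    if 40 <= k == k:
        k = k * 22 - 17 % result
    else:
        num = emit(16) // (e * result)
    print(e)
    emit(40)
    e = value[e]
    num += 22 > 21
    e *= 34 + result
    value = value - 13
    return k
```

scale = scale - 13

Transformed code:
def compute(num, result, e):
    scale = 40
    k = 35 > k
    k = e
    result *= k * result
    if e < num:
        result -= emit(e)
    else:
        print(e)
    if 40 <= k and k == k:
        k = k * 22 - 17 % result
    else:
        num = emit(16) // (e * result)
    print(e)
    emit(40)
    e = scale[e]
    num += 22 > 21
    e *= 34 + result
    scale = scale - 13
    return k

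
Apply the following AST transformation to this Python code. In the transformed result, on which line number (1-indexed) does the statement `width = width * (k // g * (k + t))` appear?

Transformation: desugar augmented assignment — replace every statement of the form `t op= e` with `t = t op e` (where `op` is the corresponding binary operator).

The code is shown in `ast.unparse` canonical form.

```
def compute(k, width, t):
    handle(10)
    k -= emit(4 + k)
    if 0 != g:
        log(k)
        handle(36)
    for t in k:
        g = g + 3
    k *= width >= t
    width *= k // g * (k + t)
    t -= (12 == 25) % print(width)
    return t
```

Transformed code:
def compute(k, width, t):
    handle(10)
    k = k - emit(4 + k)
    if 0 != g:
        log(k)
        handle(36)
    for t in k:
        g = g + 3
    k = k * (width >= t)
    width = width * (k // g * (k + t))
    t = t - (12 == 25) % print(width)
    return t

10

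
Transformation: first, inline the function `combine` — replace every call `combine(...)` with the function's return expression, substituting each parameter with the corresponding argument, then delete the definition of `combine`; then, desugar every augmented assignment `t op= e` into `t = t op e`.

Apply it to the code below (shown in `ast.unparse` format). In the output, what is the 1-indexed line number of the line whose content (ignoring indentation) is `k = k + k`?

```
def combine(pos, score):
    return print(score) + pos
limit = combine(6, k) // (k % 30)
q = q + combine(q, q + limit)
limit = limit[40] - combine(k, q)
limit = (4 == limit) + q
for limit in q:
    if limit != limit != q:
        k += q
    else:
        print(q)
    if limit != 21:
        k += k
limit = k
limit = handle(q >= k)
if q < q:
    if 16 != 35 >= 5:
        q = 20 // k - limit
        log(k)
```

Transformed code:
limit = (print(k) + 6) // (k % 30)
q = q + (print(q + limit) + q)
limit = limit[40] - (print(q) + k)
limit = (4 == limit) + q
for limit in q:
    if limit != limit != q:
        k = k + q
    else:
        print(q)
    if limit != 21:
        k = k + k
limit = k
limit = handle(q >= k)
if q < q:
    if 16 != 35 >= 5:
        q = 20 // k - limit
        log(k)

11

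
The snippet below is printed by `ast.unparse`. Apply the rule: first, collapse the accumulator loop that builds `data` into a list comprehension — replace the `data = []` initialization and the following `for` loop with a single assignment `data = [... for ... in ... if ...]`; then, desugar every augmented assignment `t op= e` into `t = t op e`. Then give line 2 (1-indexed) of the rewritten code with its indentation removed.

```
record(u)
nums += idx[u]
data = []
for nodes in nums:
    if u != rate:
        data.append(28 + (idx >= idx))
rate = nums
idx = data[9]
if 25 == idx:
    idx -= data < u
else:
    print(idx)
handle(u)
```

Transformed code:
record(u)
nums = nums + idx[u]
data = [28 + (idx >= idx) for nodes in nums if u != rate]
rate = nums
idx = data[9]
if 25 == idx:
    idx = idx - (data < u)
else:
    print(idx)
handle(u)

nums = nums + idx[u]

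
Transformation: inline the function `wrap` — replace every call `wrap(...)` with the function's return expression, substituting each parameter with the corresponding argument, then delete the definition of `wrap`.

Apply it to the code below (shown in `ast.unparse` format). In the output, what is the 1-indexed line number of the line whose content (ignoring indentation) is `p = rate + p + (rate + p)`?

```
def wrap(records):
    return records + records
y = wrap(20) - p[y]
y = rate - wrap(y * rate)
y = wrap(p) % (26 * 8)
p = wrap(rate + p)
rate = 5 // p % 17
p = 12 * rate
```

Transformed code:
y = 20 + 20 - p[y]
y = rate - (y * rate + y * rate)
y = (p + p) % (26 * 8)
p = rate + p + (rate + p)
rate = 5 // p % 17
p = 12 * rate

4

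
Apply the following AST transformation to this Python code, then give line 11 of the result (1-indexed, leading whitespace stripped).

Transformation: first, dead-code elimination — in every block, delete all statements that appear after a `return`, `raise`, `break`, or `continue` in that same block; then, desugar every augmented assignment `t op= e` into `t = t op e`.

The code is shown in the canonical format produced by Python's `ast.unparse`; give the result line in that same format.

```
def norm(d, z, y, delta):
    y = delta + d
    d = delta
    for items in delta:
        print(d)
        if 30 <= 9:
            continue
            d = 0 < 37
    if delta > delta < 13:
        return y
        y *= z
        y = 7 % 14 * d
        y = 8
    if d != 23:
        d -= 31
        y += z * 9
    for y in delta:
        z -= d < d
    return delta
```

d = d - 31

Transformed code:
def norm(d, z, y, delta):
    y = delta + d
    d = delta
    for items in delta:
        print(d)
        if 30 <= 9:
            continue
    if delta > delta < 13:
        return y
    if d != 23:
        d = d - 31
        y = y + z * 9
    for y in delta:
        z = z - (d < d)
    return delta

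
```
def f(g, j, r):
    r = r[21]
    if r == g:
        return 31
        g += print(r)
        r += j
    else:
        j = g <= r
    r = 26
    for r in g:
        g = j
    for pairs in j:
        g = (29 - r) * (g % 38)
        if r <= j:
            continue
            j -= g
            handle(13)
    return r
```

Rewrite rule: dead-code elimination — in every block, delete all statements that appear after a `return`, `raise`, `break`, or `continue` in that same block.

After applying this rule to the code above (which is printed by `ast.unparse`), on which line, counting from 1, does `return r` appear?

14

Transformed code:
def f(g, j, r):
    r = r[21]
    if r == g:
        return 31
    else:
        j = g <= r
    r = 26
    for r in g:
        g = j
    for pairs in j:
        g = (29 - r) * (g % 38)
        if r <= j:
            continue
    return r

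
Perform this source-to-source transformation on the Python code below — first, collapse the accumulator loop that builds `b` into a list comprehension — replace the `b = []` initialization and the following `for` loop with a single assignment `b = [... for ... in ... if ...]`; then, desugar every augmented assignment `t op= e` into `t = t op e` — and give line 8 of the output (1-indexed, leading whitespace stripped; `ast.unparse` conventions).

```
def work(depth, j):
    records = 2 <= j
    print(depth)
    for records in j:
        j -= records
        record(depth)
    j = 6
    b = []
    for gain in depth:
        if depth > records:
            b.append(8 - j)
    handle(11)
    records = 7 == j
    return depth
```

b = [8 - j for gain in depth if depth > records]

Transformed code:
def work(depth, j):
    records = 2 <= j
    print(depth)
    for records in j:
        j = j - records
        record(depth)
    j = 6
    b = [8 - j for gain in depth if depth > records]
    handle(11)
    records = 7 == j
    return depth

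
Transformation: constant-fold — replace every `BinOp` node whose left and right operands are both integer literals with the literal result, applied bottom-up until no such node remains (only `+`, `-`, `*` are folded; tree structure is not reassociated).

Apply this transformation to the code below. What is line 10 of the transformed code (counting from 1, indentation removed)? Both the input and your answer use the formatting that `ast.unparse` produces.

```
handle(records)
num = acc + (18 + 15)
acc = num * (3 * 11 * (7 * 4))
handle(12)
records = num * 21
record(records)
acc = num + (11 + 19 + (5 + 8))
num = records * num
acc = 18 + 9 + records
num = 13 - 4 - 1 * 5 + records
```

num = 4 + records

Transformed code:
handle(records)
num = acc + 33
acc = num * 924
handle(12)
records = num * 21
record(records)
acc = num + 43
num = records * num
acc = 27 + records
num = 4 + records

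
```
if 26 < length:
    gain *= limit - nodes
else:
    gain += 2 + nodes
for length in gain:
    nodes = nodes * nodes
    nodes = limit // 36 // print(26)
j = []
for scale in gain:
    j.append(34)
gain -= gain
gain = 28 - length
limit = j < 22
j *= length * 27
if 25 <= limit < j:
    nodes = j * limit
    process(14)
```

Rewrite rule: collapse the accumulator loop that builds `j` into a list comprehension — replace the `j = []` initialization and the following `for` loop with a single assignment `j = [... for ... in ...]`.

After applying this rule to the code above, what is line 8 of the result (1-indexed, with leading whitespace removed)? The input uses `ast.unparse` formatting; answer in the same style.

Transformed code:
if 26 < length:
    gain *= limit - nodes
else:
    gain += 2 + nodes
for length in gain:
    nodes = nodes * nodes
    nodes = limit // 36 // print(26)
j = [34 for scale in gain]
gain -= gain
gain = 28 - length
limit = j < 22
j *= length * 27
if 25 <= limit < j:
    nodes = j * limit
    process(14)

j = [34 for scale in gain]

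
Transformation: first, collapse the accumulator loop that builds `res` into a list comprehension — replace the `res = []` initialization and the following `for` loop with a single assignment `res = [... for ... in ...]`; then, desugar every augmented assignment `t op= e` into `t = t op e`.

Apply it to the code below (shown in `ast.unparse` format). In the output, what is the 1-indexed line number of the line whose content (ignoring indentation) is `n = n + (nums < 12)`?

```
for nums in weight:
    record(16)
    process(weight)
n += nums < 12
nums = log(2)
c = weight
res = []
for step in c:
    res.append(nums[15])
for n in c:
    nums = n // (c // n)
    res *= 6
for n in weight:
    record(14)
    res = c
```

Transformed code:
for nums in weight:
    record(16)
    process(weight)
n = n + (nums < 12)
nums = log(2)
c = weight
res = [nums[15] for step in c]
for n in c:
    nums = n // (c // n)
    res = res * 6
for n in weight:
    record(14)
    res = c

4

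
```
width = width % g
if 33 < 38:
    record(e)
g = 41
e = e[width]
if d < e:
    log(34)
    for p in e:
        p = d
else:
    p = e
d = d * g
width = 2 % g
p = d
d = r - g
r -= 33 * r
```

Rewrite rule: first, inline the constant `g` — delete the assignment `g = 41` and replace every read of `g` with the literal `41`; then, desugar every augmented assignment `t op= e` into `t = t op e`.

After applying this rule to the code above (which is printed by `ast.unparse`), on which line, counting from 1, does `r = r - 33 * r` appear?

Transformed code:
width = width % 41
if 33 < 38:
    record(e)
e = e[width]
if d < e:
    log(34)
    for p in e:
        p = d
else:
    p = e
d = d * 41
width = 2 % 41
p = d
d = r - 41
r = r - 33 * r

15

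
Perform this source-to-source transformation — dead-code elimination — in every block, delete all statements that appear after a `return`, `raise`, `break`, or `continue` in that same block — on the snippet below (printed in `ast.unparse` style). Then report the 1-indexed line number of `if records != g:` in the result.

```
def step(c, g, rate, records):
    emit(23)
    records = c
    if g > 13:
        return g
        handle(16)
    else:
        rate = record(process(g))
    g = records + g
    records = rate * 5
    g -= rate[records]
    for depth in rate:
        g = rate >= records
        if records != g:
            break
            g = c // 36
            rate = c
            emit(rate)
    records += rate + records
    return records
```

Transformed code:
def step(c, g, rate, records):
    emit(23)
    records = c
    if g > 13:
        return g
    else:
        rate = record(process(g))
    g = records + g
    records = rate * 5
    g -= rate[records]
    for depth in rate:
        g = rate >= records
        if records != g:
            break
    records += rate + records
    return records

13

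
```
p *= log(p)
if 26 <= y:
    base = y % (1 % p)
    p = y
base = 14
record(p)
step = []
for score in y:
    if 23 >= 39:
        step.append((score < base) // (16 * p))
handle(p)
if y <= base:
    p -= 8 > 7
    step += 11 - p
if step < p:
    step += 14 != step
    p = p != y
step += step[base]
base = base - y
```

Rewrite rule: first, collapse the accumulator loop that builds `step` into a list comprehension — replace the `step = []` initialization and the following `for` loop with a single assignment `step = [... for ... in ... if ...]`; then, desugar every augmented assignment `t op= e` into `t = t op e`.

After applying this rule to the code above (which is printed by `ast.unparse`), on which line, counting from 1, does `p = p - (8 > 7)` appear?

Transformed code:
p = p * log(p)
if 26 <= y:
    base = y % (1 % p)
    p = y
base = 14
record(p)
step = [(score < base) // (16 * p) for score in y if 23 >= 39]
handle(p)
if y <= base:
    p = p - (8 > 7)
    step = step + (11 - p)
if step < p:
    step = step + (14 != step)
    p = p != y
step = step + step[base]
base = base - y

10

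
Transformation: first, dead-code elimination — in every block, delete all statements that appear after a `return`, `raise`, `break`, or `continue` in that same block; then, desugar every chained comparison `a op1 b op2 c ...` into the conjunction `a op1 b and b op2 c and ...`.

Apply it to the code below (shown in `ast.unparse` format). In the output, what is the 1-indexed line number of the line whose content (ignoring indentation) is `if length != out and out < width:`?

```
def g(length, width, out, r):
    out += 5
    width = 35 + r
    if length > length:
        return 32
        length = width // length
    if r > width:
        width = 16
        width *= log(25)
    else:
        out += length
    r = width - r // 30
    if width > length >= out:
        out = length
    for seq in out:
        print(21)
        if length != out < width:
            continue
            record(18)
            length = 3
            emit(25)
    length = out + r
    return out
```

16

Transformed code:
def g(length, width, out, r):
    out += 5
    width = 35 + r
    if length > length:
        return 32
    if r > width:
        width = 16
        width *= log(25)
    else:
        out += length
    r = width - r // 30
    if width > length and length >= out:
        out = length
    for seq in out:
        print(21)
        if length != out and out < width:
            continue
    length = out + r
    return out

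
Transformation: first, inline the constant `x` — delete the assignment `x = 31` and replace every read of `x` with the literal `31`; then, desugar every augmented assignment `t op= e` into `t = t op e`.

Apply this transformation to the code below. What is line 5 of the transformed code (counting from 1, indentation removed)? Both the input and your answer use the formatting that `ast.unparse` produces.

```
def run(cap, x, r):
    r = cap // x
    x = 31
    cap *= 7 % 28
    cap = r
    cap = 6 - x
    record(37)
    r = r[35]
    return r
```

cap = 6 - 31

Transformed code:
def run(cap, x, r):
    r = cap // 31
    cap = cap * (7 % 28)
    cap = r
    cap = 6 - 31
    record(37)
    r = r[35]
    return r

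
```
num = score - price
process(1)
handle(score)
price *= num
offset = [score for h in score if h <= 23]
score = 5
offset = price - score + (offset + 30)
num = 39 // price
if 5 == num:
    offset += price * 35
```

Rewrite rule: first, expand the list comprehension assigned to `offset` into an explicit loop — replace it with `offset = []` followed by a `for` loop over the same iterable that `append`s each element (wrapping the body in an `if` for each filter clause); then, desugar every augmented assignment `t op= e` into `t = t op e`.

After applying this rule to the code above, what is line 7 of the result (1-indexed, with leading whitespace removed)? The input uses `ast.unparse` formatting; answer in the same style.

Transformed code:
num = score - price
process(1)
handle(score)
price = price * num
offset = []
for h in score:
    if h <= 23:
        offset.append(score)
score = 5
offset = price - score + (offset + 30)
num = 39 // price
if 5 == num:
    offset = offset + price * 35

if h <= 23:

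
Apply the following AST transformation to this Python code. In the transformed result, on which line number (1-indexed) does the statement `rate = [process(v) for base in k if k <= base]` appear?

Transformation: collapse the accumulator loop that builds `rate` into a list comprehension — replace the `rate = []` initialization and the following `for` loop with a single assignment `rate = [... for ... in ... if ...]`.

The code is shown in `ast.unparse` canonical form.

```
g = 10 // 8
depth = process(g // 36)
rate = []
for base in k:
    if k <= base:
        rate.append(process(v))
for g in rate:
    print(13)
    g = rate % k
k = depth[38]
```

3

Transformed code:
g = 10 // 8
depth = process(g // 36)
rate = [process(v) for base in k if k <= base]
for g in rate:
    print(13)
    g = rate % k
k = depth[38]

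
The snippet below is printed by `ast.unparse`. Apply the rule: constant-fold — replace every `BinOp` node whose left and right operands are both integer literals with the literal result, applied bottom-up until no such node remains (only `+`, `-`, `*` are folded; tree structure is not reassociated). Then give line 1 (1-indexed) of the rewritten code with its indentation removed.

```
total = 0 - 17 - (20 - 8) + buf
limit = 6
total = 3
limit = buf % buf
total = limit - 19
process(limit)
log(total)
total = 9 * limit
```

Transformed code:
total = -29 + buf
limit = 6
total = 3
limit = buf % buf
total = limit - 19
process(limit)
log(total)
total = 9 * limit

total = -29 + buf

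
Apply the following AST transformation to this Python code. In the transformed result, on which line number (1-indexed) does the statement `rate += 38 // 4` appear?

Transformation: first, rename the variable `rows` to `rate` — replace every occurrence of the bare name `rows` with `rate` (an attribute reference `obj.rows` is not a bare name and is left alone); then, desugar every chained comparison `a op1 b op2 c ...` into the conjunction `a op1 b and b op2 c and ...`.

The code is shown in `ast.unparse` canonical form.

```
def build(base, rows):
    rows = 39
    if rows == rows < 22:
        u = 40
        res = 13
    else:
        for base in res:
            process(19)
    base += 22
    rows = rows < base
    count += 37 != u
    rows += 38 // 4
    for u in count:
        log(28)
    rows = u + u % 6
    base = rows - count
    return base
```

Transformed code:
def build(base, rate):
    rate = 39
    if rate == rate and rate < 22:
        u = 40
        res = 13
    else:
        for base in res:
            process(19)
    base += 22
    rate = rate < base
    count += 37 != u
    rate += 38 // 4
    for u in count:
        log(28)
    rate = u + u % 6
    base = rate - count
    return base

12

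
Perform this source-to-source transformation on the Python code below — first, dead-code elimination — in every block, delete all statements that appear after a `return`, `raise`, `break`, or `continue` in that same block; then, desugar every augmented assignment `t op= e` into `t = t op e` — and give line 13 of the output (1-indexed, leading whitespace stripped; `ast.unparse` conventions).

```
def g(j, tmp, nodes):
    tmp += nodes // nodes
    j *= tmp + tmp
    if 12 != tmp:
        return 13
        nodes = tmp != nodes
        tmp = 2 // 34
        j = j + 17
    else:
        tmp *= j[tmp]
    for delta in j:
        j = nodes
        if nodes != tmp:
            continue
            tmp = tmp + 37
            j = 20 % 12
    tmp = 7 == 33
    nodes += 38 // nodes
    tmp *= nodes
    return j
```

nodes = nodes + 38 // nodes

Transformed code:
def g(j, tmp, nodes):
    tmp = tmp + nodes // nodes
    j = j * (tmp + tmp)
    if 12 != tmp:
        return 13
    else:
        tmp = tmp * j[tmp]
    for delta in j:
        j = nodes
        if nodes != tmp:
            continue
    tmp = 7 == 33
    nodes = nodes + 38 // nodes
    tmp = tmp * nodes
    return j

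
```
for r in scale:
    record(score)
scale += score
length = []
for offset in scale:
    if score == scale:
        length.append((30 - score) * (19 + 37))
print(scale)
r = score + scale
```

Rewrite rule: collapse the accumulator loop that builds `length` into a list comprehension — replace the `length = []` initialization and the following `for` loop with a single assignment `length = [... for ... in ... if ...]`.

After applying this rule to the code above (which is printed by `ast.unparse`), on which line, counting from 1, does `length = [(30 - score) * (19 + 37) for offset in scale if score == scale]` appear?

4

Transformed code:
for r in scale:
    record(score)
scale += score
length = [(30 - score) * (19 + 37) for offset in scale if score == scale]
print(scale)
r = score + scale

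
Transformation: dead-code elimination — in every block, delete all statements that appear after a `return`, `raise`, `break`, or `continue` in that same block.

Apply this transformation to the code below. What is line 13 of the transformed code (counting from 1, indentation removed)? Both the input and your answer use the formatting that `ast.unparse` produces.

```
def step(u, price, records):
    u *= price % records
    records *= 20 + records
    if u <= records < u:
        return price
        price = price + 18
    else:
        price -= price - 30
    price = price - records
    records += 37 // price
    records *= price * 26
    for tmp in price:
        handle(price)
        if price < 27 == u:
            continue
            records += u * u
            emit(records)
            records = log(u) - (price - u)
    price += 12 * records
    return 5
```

if price < 27 == u:

Transformed code:
def step(u, price, records):
    u *= price % records
    records *= 20 + records
    if u <= records < u:
        return price
    else:
        price -= price - 30
    price = price - records
    records += 37 // price
    records *= price * 26
    for tmp in price:
        handle(price)
        if price < 27 == u:
            continue
    price += 12 * records
    return 5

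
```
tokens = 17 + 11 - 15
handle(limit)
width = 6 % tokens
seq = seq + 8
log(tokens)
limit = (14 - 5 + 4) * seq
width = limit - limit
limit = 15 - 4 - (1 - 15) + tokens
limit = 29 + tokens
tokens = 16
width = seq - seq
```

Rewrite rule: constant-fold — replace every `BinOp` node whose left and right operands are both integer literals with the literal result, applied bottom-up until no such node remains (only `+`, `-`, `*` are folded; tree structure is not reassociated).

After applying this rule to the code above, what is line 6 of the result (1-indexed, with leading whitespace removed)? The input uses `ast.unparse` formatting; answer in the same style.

Transformed code:
tokens = 13
handle(limit)
width = 6 % tokens
seq = seq + 8
log(tokens)
limit = 13 * seq
width = limit - limit
limit = 25 + tokens
limit = 29 + tokens
tokens = 16
width = seq - seq

limit = 13 * seq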